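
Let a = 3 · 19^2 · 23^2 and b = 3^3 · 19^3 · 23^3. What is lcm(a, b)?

2253243231

max exponent per prime: 3^3 · 19^3 · 23^3 = 2253243231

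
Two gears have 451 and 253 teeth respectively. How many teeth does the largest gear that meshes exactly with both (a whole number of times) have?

11

451 = 11 · 41
253 = 11 · 23
Common: 11 = 11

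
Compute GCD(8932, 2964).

4

Euclid: 8932 = 3·2964 + 40; 2964 = 74·40 + 4; 40 = 10·4 + 0. Last nonzero remainder: 4.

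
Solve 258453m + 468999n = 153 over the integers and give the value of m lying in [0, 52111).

6520

gcd(258453, 468999) = 9 (Euclid: 468999 = 1·258453 + 210546; 258453 = 1·210546 + 47907; 210546 = 4·47907 + 18918; 47907 = 2·18918 + 10071; 18918 = 1·10071 + 8847; 10071 = 1·8847 + 1224; 8847 = 7·1224 + 279; 1224 = 4·279 + 108; 279 = 2·108 + 63; 108 = 1·63 + 45; 63 = 1·45 + 18; 45 = 2·18 + 9; 18 = 2·9 + 0), and 9 | 153.
Extended Euclid: 258453·(21841) + 468999·(-12036) = 9. Scale by 17: m₀ = 371297.
General solution m = m₀ + 52111t; reducing mod 52111 gives m = 6520 (and n = -3593).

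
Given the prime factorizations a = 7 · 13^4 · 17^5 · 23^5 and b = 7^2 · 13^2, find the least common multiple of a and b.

max exponent per prime: 7^2 · 13^4 · 17^5 · 23^5 = 12789491459246632039

12789491459246632039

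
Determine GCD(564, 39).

3

564 = 2² · 3 · 47
39 = 3 · 13
Common: 3 = 3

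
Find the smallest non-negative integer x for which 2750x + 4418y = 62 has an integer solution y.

Reduce mod 4418: 2750x ≡ 62 (mod 4418). With g = gcd(2750, 4418) = 2 dividing 62, divide through: 1375x ≡ 31 (mod 2209).
Since gcd(1375, 2209) = 1, x ≡ 31·(1375)⁻¹ ≡ 829 (mod 2209). Smallest non-negative: 829.

829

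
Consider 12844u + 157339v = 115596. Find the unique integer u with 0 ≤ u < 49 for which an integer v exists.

Euclid: 157339 = 12·12844 + 3211; 12844 = 4·3211 + 0 → gcd = 3211; 115596 = 3211·36.
Back-substitution yields 12844·(-12) + 157339·(1) = 3211, so one solution is u = -12·36 = -432, v = 1·36 = 36.
Solutions in u differ by 157339/3211 = 49; the one in [0, 49) is -432 mod 49 = 9.

9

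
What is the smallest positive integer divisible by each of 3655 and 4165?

gcd first: 4165 = 1·3655 + 510; 3655 = 7·510 + 85; 510 = 6·85 + 0 → gcd = 85
lcm = 3655·4165/gcd = 15223075/85 = 179095

179095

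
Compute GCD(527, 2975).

17

527 = 17 · 31
2975 = 5² · 7 · 17
Common: 17 = 17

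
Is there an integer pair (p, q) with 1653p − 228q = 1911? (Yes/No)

gcd(1653, 228): 1653 = 7·228 + 57; 228 = 4·57 + 0 → 57
57 does not divide 1911, so a solution does not exist.

No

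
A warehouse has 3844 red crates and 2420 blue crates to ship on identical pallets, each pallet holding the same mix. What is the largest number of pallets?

4

Euclid: 3844 = 1·2420 + 1424; 2420 = 1·1424 + 996; 1424 = 1·996 + 428; 996 = 2·428 + 140; 428 = 3·140 + 8; 140 = 17·8 + 4; 8 = 2·4 + 0. Last nonzero remainder: 4.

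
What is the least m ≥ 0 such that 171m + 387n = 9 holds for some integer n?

34

Euclid: 387 = 2·171 + 45; 171 = 3·45 + 36; 45 = 1·36 + 9; 36 = 4·9 + 0 → gcd = 9; 9 = 9·1.
Back-substitution yields 171·(-9) + 387·(4) = 9, so one solution is m = -9·1 = -9, n = 4·1 = 4.
Solutions in m differ by 387/9 = 43; the one in [0, 43) is -9 mod 43 = 34.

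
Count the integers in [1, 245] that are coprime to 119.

Prime factors of 119: 7, 17. Count integers ≤ 245 divisible by none of them.
By inclusion–exclusion: 245 − ⌊245/7⌋ − ⌊245/17⌋ + ⌊245/119⌋ = 198.

198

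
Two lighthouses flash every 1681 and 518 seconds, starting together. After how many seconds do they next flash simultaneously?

870758

gcd first: 1681 = 3·518 + 127; 518 = 4·127 + 10; 127 = 12·10 + 7; 10 = 1·7 + 3; 7 = 2·3 + 1; 3 = 3·1 + 0 → gcd = 1
lcm = 1681·518/gcd = 870758/1 = 870758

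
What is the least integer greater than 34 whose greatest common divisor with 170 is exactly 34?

170 = 34·5. Any m with gcd(m, 170) = 34 is a multiple of 34, say 34s, with s coprime to 5.
Need s > 34/34, so s ≥ 2. First s ≥ 2 with gcd(s, 5) = 1 is s = 2. Thus m = 34·2 = 68.

68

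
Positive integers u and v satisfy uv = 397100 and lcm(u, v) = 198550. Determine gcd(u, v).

2

gcd·lcm = product, so gcd = 397100/198550 = 2.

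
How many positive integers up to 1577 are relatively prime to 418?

679

Prime factors of 418: 2, 11, 19. Count integers ≤ 1577 divisible by none of them.
By inclusion–exclusion: 1577 − ⌊1577/2⌋ − ⌊1577/11⌋ − ⌊1577/19⌋ + ⌊1577/22⌋ + ⌊1577/38⌋ + ⌊1577/209⌋ − ⌊1577/418⌋ = 679.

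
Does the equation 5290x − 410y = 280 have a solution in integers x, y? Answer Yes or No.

By Bézout, 5290x − 410y = 280 has integer solutions iff gcd(5290, 410) | 280.
Euclid: 5290 = 12·410 + 370; 410 = 1·370 + 40; 370 = 9·40 + 10; 40 = 4·10 + 0. gcd = 10; 280 mod 10 = 0. Yes.

Yes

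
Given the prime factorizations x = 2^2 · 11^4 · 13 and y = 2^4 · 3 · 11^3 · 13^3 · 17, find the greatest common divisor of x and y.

min exponent per shared prime: 2^2 · 11^3 · 13 = 69212

69212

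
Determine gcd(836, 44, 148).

4

gcd(836, 44): 836 = 19·44 + 0 → 44
gcd(44, 148): 148 = 3·44 + 16; 44 = 2·16 + 12; 16 = 1·12 + 4; 12 = 3·4 + 0 → 4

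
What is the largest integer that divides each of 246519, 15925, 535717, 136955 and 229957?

637

gcd(246519, 15925): 246519 = 15·15925 + 7644; 15925 = 2·7644 + 637; 7644 = 12·637 + 0 → 637
gcd(637, 535717): 535717 = 841·637 + 0 → 637
gcd(637, 136955): 136955 = 215·637 + 0 → 637
gcd(637, 229957): 229957 = 361·637 + 0 → 637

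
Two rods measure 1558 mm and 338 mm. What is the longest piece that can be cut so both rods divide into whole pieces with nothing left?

1558 = 2 · 19 · 41
338 = 2 · 13²
Common: 2 = 2

2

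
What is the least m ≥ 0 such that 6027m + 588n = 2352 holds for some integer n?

Reduce mod 588: 6027m ≡ 2352 (mod 588). With g = gcd(6027, 588) = 147 dividing 2352, divide through: 41m ≡ 16 (mod 4).
Since gcd(41, 4) = 1, m ≡ 16·(41)⁻¹ ≡ 0 (mod 4). Smallest non-negative: 0.

0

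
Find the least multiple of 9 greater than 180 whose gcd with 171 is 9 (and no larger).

gcd(t, 171) = 9 forces 9 | t; write t = 9s. Then gcd(9s, 9·19) = 9·gcd(s, 19), so need gcd(s, 19) = 1.
9s > 180 gives s ≥ 21. The least s ≥ 21 coprime to 19 is 21, so t = 9·21 = 189.

189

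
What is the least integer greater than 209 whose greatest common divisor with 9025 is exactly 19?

Multiples of 19 above 209: 19·12, 19·13, … . Need the cofactor coprime to 9025/19 = 475.
Checking s = 12, 13, … the first with gcd(s, 475) = 1 is s = 12, giving 228.

228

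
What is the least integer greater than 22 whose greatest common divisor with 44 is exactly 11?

44 = 11·4. Any x with gcd(x, 44) = 11 is a multiple of 11, say 11s, with s coprime to 4.
Need s > 22/11, so s ≥ 3. First s ≥ 3 with gcd(s, 4) = 1 is s = 3. Thus x = 11·3 = 33.

33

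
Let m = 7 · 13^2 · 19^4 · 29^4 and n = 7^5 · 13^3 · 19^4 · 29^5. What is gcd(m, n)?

109041329998783

min exponent per shared prime: 7 · 13^2 · 19^4 · 29^4 = 109041329998783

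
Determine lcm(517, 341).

16027

517 = 11 · 47; 341 = 11 · 31
max exponents: 11 · 31 · 47 = 16027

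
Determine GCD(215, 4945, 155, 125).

215 = 5 · 43; 4945 = 5 · 23 · 43; 155 = 5 · 31; 125 = 5³
gcd takes min exponent of each prime: 5 = 5

5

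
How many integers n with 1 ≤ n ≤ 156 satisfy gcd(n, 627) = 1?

Prime factors of 627: 3, 11, 19. Count integers ≤ 156 divisible by none of them.
By inclusion–exclusion: 156 − ⌊156/3⌋ − ⌊156/11⌋ − ⌊156/19⌋ + ⌊156/33⌋ + ⌊156/57⌋ + ⌊156/209⌋ − ⌊156/627⌋ = 88.

88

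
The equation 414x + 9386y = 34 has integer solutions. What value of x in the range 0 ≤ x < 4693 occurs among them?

gcd(414, 9386) = 2 (Euclid: 9386 = 22·414 + 278; 414 = 1·278 + 136; 278 = 2·136 + 6; 136 = 22·6 + 4; 6 = 1·4 + 2; 4 = 2·2 + 0), and 2 | 34.
Extended Euclid: 414·(-1587) + 9386·(70) = 2. Scale by 17: x₀ = -26979.
General solution x = x₀ + 4693t; reducing mod 4693 gives x = 1179 (and y = -52).

1179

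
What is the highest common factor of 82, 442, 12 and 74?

2

82 = 2 · 41; 442 = 2 · 13 · 17; 12 = 2² · 3; 74 = 2 · 37
gcd takes min exponent of each prime: 2 = 2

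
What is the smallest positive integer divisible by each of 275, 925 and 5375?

275 = 5² · 11; 925 = 5² · 37; 5375 = 5³ · 43
lcm takes max exponent of each prime: 5³ · 11 · 37 · 43 = 2187625

2187625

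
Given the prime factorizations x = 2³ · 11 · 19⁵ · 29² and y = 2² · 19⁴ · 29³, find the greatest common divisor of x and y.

438399844

min exponent per shared prime: 2² · 19⁴ · 29² = 438399844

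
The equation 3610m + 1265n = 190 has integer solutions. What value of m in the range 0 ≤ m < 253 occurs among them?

40

gcd(3610, 1265) = 5 (Euclid: 3610 = 2·1265 + 1080; 1265 = 1·1080 + 185; 1080 = 5·185 + 155; 185 = 1·155 + 30; 155 = 5·30 + 5; 30 = 6·5 + 0), and 5 | 190.
Extended Euclid: 3610·(41) + 1265·(-117) = 5. Scale by 38: m₀ = 1558.
General solution m = m₀ + 253t; reducing mod 253 gives m = 40 (and n = -114).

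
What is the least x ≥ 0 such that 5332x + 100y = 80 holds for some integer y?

gcd(5332, 100) = 4 (Euclid: 5332 = 53·100 + 32; 100 = 3·32 + 4; 32 = 8·4 + 0), and 4 | 80.
Extended Euclid: 5332·(-3) + 100·(160) = 4. Scale by 20: x₀ = -60.
General solution x = x₀ + 25t; reducing mod 25 gives x = 15 (and y = -799).

15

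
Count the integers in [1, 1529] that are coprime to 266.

622

Prime factors of 266: 2, 7, 19. Count integers ≤ 1529 divisible by none of them.
By inclusion–exclusion: 1529 − ⌊1529/2⌋ − ⌊1529/7⌋ − ⌊1529/19⌋ + ⌊1529/14⌋ + ⌊1529/38⌋ + ⌊1529/133⌋ − ⌊1529/266⌋ = 622.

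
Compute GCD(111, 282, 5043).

3

111 = 3 · 37; 282 = 2 · 3 · 47; 5043 = 3 · 41²
gcd takes min exponent of each prime: 3 = 3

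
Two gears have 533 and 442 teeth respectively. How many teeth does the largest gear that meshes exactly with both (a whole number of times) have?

Euclid: 533 = 1·442 + 91; 442 = 4·91 + 78; 91 = 1·78 + 13; 78 = 6·13 + 0. Last nonzero remainder: 13.

13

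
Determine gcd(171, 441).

9

Euclid: 441 = 2·171 + 99; 171 = 1·99 + 72; 99 = 1·72 + 27; 72 = 2·27 + 18; 27 = 1·18 + 9; 18 = 2·9 + 0. Last nonzero remainder: 9.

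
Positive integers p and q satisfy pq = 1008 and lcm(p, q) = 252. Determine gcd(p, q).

gcd·lcm = product, so gcd = 1008/252 = 4.

4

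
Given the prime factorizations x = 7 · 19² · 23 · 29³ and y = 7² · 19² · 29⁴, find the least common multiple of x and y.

max exponent per prime: 7² · 19² · 23 · 29⁴ = 287755153007

287755153007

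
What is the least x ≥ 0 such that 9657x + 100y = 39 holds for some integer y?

27

gcd(9657, 100) = 1 (Euclid: 9657 = 96·100 + 57; 100 = 1·57 + 43; 57 = 1·43 + 14; 43 = 3·14 + 1; 14 = 14·1 + 0), and 1 | 39.
Extended Euclid: 9657·(-7) + 100·(676) = 1. Scale by 39: x₀ = -273.
General solution x = x₀ + 100t; reducing mod 100 gives x = 27 (and y = -2607).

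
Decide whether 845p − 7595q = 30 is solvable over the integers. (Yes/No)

gcd(845, 7595): 7595 = 8·845 + 835; 845 = 1·835 + 10; 835 = 83·10 + 5; 10 = 2·5 + 0 → 5
5 divides 30, so a solution exists.

Yes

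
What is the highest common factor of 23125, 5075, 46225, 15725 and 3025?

gcd(23125, 5075): 23125 = 4·5075 + 2825; 5075 = 1·2825 + 2250; 2825 = 1·2250 + 575; 2250 = 3·575 + 525; 575 = 1·525 + 50; 525 = 10·50 + 25; 50 = 2·25 + 0 → 25
gcd(25, 46225): 46225 = 1849·25 + 0 → 25
gcd(25, 15725): 15725 = 629·25 + 0 → 25
gcd(25, 3025): 3025 = 121·25 + 0 → 25

25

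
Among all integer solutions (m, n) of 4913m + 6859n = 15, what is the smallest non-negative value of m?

4931

Euclid: 6859 = 1·4913 + 1946; 4913 = 2·1946 + 1021; 1946 = 1·1021 + 925; 1021 = 1·925 + 96; 925 = 9·96 + 61; 96 = 1·61 + 35; 61 = 1·35 + 26; 35 = 1·26 + 9; 26 = 2·9 + 8; 9 = 1·8 + 1; 8 = 8·1 + 0 → gcd = 1; 15 = 1·15.
Back-substitution yields 4913·(786) + 6859·(-563) = 1, so one solution is m = 786·15 = 11790, n = -563·15 = -8445.
Solutions in m differ by 6859/1 = 6859; the one in [0, 6859) is 11790 mod 6859 = 4931.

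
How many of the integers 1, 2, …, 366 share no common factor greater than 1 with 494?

Prime factors of 494: 2, 13, 19. Count integers ≤ 366 divisible by none of them.
By inclusion–exclusion: 366 − ⌊366/2⌋ − ⌊366/13⌋ − ⌊366/19⌋ + ⌊366/26⌋ + ⌊366/38⌋ + ⌊366/247⌋ − ⌊366/494⌋ = 160.

160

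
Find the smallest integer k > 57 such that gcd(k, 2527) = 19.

76

2527 = 19·133. Any k with gcd(k, 2527) = 19 is a multiple of 19, say 19s, with s coprime to 133.
Need s > 57/19, so s ≥ 4. First s ≥ 4 with gcd(s, 133) = 1 is s = 4. Thus k = 19·4 = 76.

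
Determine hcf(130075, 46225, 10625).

25

130075 = 5² · 11² · 43; 46225 = 5² · 43²; 10625 = 5⁴ · 17
gcd takes min exponent of each prime: 5² = 25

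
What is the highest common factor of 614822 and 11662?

34

614822 = 2 · 13² · 17 · 107
11662 = 2 · 7³ · 17
Common: 2 · 17 = 34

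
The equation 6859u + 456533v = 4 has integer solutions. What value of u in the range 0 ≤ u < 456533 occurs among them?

420857

Euclid: 456533 = 66·6859 + 3839; 6859 = 1·3839 + 3020; 3839 = 1·3020 + 819; 3020 = 3·819 + 563; 819 = 1·563 + 256; 563 = 2·256 + 51; 256 = 5·51 + 1; 51 = 51·1 + 0 → gcd = 1; 4 = 1·4.
Back-substitution yields 6859·(-8919) + 456533·(134) = 1, so one solution is u = -8919·4 = -35676, v = 134·4 = 536.
Solutions in u differ by 456533/1 = 456533; the one in [0, 456533) is -35676 mod 456533 = 420857.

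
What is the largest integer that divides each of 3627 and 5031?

117

3627 = 3² · 13 · 31
5031 = 3² · 13 · 43
Common: 3² · 13 = 117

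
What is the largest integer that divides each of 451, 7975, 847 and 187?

11

gcd(451, 7975): 7975 = 17·451 + 308; 451 = 1·308 + 143; 308 = 2·143 + 22; 143 = 6·22 + 11; 22 = 2·11 + 0 → 11
gcd(11, 847): 847 = 77·11 + 0 → 11
gcd(11, 187): 187 = 17·11 + 0 → 11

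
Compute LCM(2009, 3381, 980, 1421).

80400180

2009 = 7² · 41; 3381 = 3 · 7² · 23; 980 = 2² · 5 · 7²; 1421 = 7² · 29
lcm takes max exponent of each prime: 2² · 3 · 5 · 7² · 23 · 29 · 41 = 80400180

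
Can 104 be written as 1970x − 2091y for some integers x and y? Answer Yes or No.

Yes

By Bézout, 1970x − 2091y = 104 has integer solutions iff gcd(1970, 2091) | 104.
Euclid: 2091 = 1·1970 + 121; 1970 = 16·121 + 34; 121 = 3·34 + 19; 34 = 1·19 + 15; 19 = 1·15 + 4; 15 = 3·4 + 3; 4 = 1·3 + 1; 3 = 3·1 + 0. gcd = 1; 104 mod 1 = 0. Yes.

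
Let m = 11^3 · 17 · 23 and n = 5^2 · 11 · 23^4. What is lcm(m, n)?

max exponent per prime: 5^2 · 11^3 · 17 · 23^4 = 158299057675

158299057675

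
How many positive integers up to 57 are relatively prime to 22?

22 = 2·11. Inclusion–exclusion on these primes:
57 − ⌊57/2⌋ − ⌊57/11⌋ + ⌊57/22⌋ = 26

26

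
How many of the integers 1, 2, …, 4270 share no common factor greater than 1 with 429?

429 = 3·11·13. Inclusion–exclusion on these primes:
4270 − ⌊4270/3⌋ − ⌊4270/11⌋ − ⌊4270/13⌋ + ⌊4270/33⌋ + ⌊4270/39⌋ + ⌊4270/143⌋ − ⌊4270/429⌋ = 2389

2389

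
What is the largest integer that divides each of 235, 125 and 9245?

235 = 5 · 47; 125 = 5³; 9245 = 5 · 43²
gcd takes min exponent of each prime: 5 = 5

5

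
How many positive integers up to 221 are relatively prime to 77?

172

Prime factors of 77: 7, 11. Count integers ≤ 221 divisible by none of them.
By inclusion–exclusion: 221 − ⌊221/7⌋ − ⌊221/11⌋ + ⌊221/77⌋ = 172.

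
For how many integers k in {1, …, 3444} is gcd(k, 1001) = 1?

2477

1001 = 7·11·13. Inclusion–exclusion on these primes:
3444 − ⌊3444/7⌋ − ⌊3444/11⌋ − ⌊3444/13⌋ + ⌊3444/77⌋ + ⌊3444/91⌋ + ⌊3444/143⌋ − ⌊3444/1001⌋ = 2477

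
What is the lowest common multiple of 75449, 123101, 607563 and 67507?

357854607

75449 = 11 · 19³; 123101 = 11 · 19² · 31; 607563 = 3² · 11 · 17 · 19²; 67507 = 11 · 17 · 19²
lcm takes max exponent of each prime: 3² · 11 · 17 · 19³ · 31 = 357854607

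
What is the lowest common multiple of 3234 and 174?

gcd first: 3234 = 18·174 + 102; 174 = 1·102 + 72; 102 = 1·72 + 30; 72 = 2·30 + 12; 30 = 2·12 + 6; 12 = 2·6 + 0 → gcd = 6
lcm = 3234·174/gcd = 562716/6 = 93786

93786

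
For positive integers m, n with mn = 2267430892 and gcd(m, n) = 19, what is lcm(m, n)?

119338468

Since gcd(m,n)·lcm(m,n) = mn, lcm = 2267430892/19 = 119338468.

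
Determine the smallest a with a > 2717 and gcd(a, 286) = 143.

3003

286 = 143·2. Any a with gcd(a, 286) = 143 is a multiple of 143, say 143s, with s coprime to 2.
Need s > 2717/143, so s ≥ 20. First s ≥ 20 with gcd(s, 2) = 1 is s = 21. Thus a = 143·21 = 3003.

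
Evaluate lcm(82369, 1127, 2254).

82369 = 7² · 41²; 1127 = 7² · 23; 2254 = 2 · 7² · 23
lcm takes max exponent of each prime: 2 · 7² · 23 · 41² = 3788974

3788974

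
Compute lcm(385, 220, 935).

26180

385 = 5 · 7 · 11; 220 = 2² · 5 · 11; 935 = 5 · 11 · 17
lcm takes max exponent of each prime: 2² · 5 · 7 · 11 · 17 = 26180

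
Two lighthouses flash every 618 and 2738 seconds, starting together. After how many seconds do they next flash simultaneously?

846042

618 = 2 · 3 · 103; 2738 = 2 · 37²
max exponents: 2 · 3 · 37² · 103 = 846042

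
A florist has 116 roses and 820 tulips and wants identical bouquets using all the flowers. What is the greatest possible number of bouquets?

4

116 = 2² · 29
820 = 2² · 5 · 41
Common: 2² = 4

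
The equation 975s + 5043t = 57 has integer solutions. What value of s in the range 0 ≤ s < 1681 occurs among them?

Euclid: 5043 = 5·975 + 168; 975 = 5·168 + 135; 168 = 1·135 + 33; 135 = 4·33 + 3; 33 = 11·3 + 0 → gcd = 3; 57 = 3·19.
Back-substitution yields 975·(150) + 5043·(-29) = 3, so one solution is s = 150·19 = 2850, t = -29·19 = -551.
Solutions in s differ by 5043/3 = 1681; the one in [0, 1681) is 2850 mod 1681 = 1169.

1169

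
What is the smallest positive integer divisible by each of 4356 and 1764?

213444

gcd first: 4356 = 2·1764 + 828; 1764 = 2·828 + 108; 828 = 7·108 + 72; 108 = 1·72 + 36; 72 = 2·36 + 0 → gcd = 36
lcm = 4356·1764/gcd = 7683984/36 = 213444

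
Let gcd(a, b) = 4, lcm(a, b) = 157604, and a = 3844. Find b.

a·b = gcd·lcm = 4·157604 = 630416, so b = 630416/3844 = 164.

164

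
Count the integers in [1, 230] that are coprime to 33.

140

Prime factors of 33: 3, 11. Count integers ≤ 230 divisible by none of them.
By inclusion–exclusion: 230 − ⌊230/3⌋ − ⌊230/11⌋ + ⌊230/33⌋ = 140.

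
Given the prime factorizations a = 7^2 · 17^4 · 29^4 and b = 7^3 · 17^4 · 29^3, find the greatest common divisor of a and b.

min exponent per shared prime: 7^2 · 17^4 · 29^3 = 99812689781

99812689781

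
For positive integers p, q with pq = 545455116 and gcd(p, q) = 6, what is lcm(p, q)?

90909186

gcd·lcm = product, so lcm = 545455116/6 = 90909186.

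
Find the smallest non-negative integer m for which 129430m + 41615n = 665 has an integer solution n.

Euclid: 129430 = 3·41615 + 4585; 41615 = 9·4585 + 350; 4585 = 13·350 + 35; 350 = 10·35 + 0 → gcd = 35; 665 = 35·19.
Back-substitution yields 129430·(118) + 41615·(-367) = 35, so one solution is m = 118·19 = 2242, n = -367·19 = -6973.
Solutions in m differ by 41615/35 = 1189; the one in [0, 1189) is 2242 mod 1189 = 1053.

1053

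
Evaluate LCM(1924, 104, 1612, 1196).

lcm(1924, 104) = 1924·104/gcd = 200096/52 = 3848
lcm(3848, 1612) = 3848·1612/gcd = 6202976/52 = 119288
lcm(119288, 1196) = 119288·1196/gcd = 142668448/52 = 2743624

2743624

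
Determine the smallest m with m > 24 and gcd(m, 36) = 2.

36 = 2·18. Any m with gcd(m, 36) = 2 is a multiple of 2, say 2s, with s coprime to 18.
Need s > 24/2, so s ≥ 13. First s ≥ 13 with gcd(s, 18) = 1 is s = 13. Thus m = 2·13 = 26.

26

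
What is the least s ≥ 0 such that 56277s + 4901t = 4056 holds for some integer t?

Reduce mod 4901: 56277s ≡ 4056 (mod 4901). With g = gcd(56277, 4901) = 169 dividing 4056, divide through: 333s ≡ 24 (mod 29).
Since gcd(333, 29) = 1, s ≡ 24·(333)⁻¹ ≡ 10 (mod 29). Smallest non-negative: 10.

10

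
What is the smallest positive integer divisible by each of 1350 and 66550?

1796850

1350 = 2 · 3³ · 5²; 66550 = 2 · 5² · 11³
max exponents: 2 · 3³ · 5² · 11³ = 1796850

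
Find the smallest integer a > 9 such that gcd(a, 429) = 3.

12

Multiples of 3 above 9: 3·4, 3·5, … . Need the cofactor coprime to 429/3 = 143.
Checking s = 4, 5, … the first with gcd(s, 143) = 1 is s = 4, giving 12.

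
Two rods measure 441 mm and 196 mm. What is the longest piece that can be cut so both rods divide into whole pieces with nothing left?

49

441 = 3² · 7²
196 = 2² · 7²
Common: 7² = 49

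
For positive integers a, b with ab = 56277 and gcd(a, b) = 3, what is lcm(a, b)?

18759

For any two positive integers, gcd × lcm equals their product. Hence lcm = 56277 / 3 = 18759.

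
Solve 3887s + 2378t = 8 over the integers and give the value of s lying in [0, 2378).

Reduce mod 2378: 3887s ≡ 8 (mod 2378). With g = gcd(3887, 2378) = 1 dividing 8, divide through: 3887s ≡ 8 (mod 2378).
Since gcd(3887, 2378) = 1, s ≡ 8·(3887)⁻¹ ≡ 1516 (mod 2378). Smallest non-negative: 1516.

1516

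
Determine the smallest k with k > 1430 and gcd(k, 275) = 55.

275 = 55·5. Any k with gcd(k, 275) = 55 is a multiple of 55, say 55s, with s coprime to 5.
Need s > 1430/55, so s ≥ 27. First s ≥ 27 with gcd(s, 5) = 1 is s = 27. Thus k = 55·27 = 1485.

1485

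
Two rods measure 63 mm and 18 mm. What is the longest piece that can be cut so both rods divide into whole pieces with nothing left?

63 = 3² · 7
18 = 2 · 3²
Common: 3² = 9

9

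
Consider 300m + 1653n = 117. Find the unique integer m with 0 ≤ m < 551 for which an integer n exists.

61

Reduce mod 1653: 300m ≡ 117 (mod 1653). With g = gcd(300, 1653) = 3 dividing 117, divide through: 100m ≡ 39 (mod 551).
Since gcd(100, 551) = 1, m ≡ 39·(100)⁻¹ ≡ 61 (mod 551). Smallest non-negative: 61.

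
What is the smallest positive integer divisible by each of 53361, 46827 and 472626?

lcm(53361, 46827) = 53361·46827/gcd = 2498735547/1089 = 2294523
lcm(2294523, 472626) = 2294523·472626/gcd = 1084451227398/7623 = 142260426

142260426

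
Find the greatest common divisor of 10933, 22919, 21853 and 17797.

13

gcd(10933, 22919): 22919 = 2·10933 + 1053; 10933 = 10·1053 + 403; 1053 = 2·403 + 247; 403 = 1·247 + 156; 247 = 1·156 + 91; 156 = 1·91 + 65; 91 = 1·65 + 26; 65 = 2·26 + 13; 26 = 2·13 + 0 → 13
gcd(13, 21853): 21853 = 1681·13 + 0 → 13
gcd(13, 17797): 17797 = 1369·13 + 0 → 13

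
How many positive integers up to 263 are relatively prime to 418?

114

Prime factors of 418: 2, 11, 19. Count integers ≤ 263 divisible by none of them.
By inclusion–exclusion: 263 − ⌊263/2⌋ − ⌊263/11⌋ − ⌊263/19⌋ + ⌊263/22⌋ + ⌊263/38⌋ + ⌊263/209⌋ − ⌊263/418⌋ = 114.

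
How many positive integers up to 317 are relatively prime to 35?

35 = 5·7. Inclusion–exclusion on these primes:
317 − ⌊317/5⌋ − ⌊317/7⌋ + ⌊317/35⌋ = 218

218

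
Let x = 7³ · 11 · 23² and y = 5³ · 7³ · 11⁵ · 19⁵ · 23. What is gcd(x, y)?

min exponent per shared prime: 7³ · 11 · 23 = 86779

86779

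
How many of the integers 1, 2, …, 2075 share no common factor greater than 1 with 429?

1162

Prime factors of 429: 3, 11, 13. Count integers ≤ 2075 divisible by none of them.
By inclusion–exclusion: 2075 − ⌊2075/3⌋ − ⌊2075/11⌋ − ⌊2075/13⌋ + ⌊2075/33⌋ + ⌊2075/39⌋ + ⌊2075/143⌋ − ⌊2075/429⌋ = 1162.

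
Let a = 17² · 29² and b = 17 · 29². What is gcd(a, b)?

14297

min exponent per shared prime: 17 · 29² = 14297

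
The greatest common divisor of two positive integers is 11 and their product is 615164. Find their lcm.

Since gcd(u,v)·lcm(u,v) = uv, lcm = 615164/11 = 55924.

55924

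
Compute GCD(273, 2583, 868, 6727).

7

273 = 3 · 7 · 13; 2583 = 3² · 7 · 41; 868 = 2² · 7 · 31; 6727 = 7 · 31²
gcd takes min exponent of each prime: 7 = 7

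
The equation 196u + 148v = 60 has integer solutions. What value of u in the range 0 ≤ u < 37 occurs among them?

gcd(196, 148) = 4 (Euclid: 196 = 1·148 + 48; 148 = 3·48 + 4; 48 = 12·4 + 0), and 4 | 60.
Extended Euclid: 196·(-3) + 148·(4) = 4. Scale by 15: u₀ = -45.
General solution u = u₀ + 37t; reducing mod 37 gives u = 29 (and v = -38).

29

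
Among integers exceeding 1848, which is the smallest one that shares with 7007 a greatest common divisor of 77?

1925

7007 = 77·91. Any t with gcd(t, 7007) = 77 is a multiple of 77, say 77s, with s coprime to 91.
Need s > 1848/77, so s ≥ 25. First s ≥ 25 with gcd(s, 91) = 1 is s = 25. Thus t = 77·25 = 1925.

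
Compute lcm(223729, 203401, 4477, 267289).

30738837202117

lcm(223729, 203401) = 223729·203401/gcd = 45506702329/121 = 376088449
lcm(376088449, 4477) = 376088449·4477/gcd = 1683747986173/121 = 13915272613
lcm(13915272613, 267289) = 13915272613·267289/gcd = 3719399301456157/121 = 30738837202117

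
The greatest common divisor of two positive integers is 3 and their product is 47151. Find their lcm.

15717

gcd·lcm = product, so lcm = 47151/3 = 15717.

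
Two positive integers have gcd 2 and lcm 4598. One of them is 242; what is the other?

a·b = gcd·lcm = 2·4598 = 9196, so b = 9196/242 = 38.

38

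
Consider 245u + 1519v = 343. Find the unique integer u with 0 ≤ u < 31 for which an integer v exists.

Reduce mod 1519: 245u ≡ 343 (mod 1519). With g = gcd(245, 1519) = 49 dividing 343, divide through: 5u ≡ 7 (mod 31).
Since gcd(5, 31) = 1, u ≡ 7·(5)⁻¹ ≡ 20 (mod 31). Smallest non-negative: 20.

20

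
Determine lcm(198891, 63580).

1149589980

gcd first: 198891 = 3·63580 + 8151; 63580 = 7·8151 + 6523; 8151 = 1·6523 + 1628; 6523 = 4·1628 + 11; 1628 = 148·11 + 0 → gcd = 11
lcm = 198891·63580/gcd = 12645489780/11 = 1149589980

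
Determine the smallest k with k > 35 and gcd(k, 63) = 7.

63 = 7·9. Any k with gcd(k, 63) = 7 is a multiple of 7, say 7s, with s coprime to 9.
Need s > 35/7, so s ≥ 6. First s ≥ 6 with gcd(s, 9) = 1 is s = 7. Thus k = 7·7 = 49.

49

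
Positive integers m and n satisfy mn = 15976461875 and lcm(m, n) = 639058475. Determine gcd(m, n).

gcd·lcm = product, so gcd = 15976461875/639058475 = 25.

25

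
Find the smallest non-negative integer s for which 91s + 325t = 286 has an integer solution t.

21

Reduce mod 325: 91s ≡ 286 (mod 325). With g = gcd(91, 325) = 13 dividing 286, divide through: 7s ≡ 22 (mod 25).
Since gcd(7, 25) = 1, s ≡ 22·(7)⁻¹ ≡ 21 (mod 25). Smallest non-negative: 21.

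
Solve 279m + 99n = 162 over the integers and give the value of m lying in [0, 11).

gcd(279, 99) = 9 (Euclid: 279 = 2·99 + 81; 99 = 1·81 + 18; 81 = 4·18 + 9; 18 = 2·9 + 0), and 9 | 162.
Extended Euclid: 279·(5) + 99·(-14) = 9. Scale by 18: m₀ = 90.
General solution m = m₀ + 11t; reducing mod 11 gives m = 2 (and n = -4).

2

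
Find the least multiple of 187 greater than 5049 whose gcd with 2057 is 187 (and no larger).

5236

gcd(t, 2057) = 187 forces 187 | t; write t = 187s. Then gcd(187s, 187·11) = 187·gcd(s, 11), so need gcd(s, 11) = 1.
187s > 5049 gives s ≥ 28. The least s ≥ 28 coprime to 11 is 28, so t = 187·28 = 5236.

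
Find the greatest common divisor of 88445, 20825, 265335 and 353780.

245

gcd(88445, 20825): 88445 = 4·20825 + 5145; 20825 = 4·5145 + 245; 5145 = 21·245 + 0 → 245
gcd(245, 265335): 265335 = 1083·245 + 0 → 245
gcd(245, 353780): 353780 = 1444·245 + 0 → 245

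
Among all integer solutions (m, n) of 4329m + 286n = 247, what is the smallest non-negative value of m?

Euclid: 4329 = 15·286 + 39; 286 = 7·39 + 13; 39 = 3·13 + 0 → gcd = 13; 247 = 13·19.
Back-substitution yields 4329·(-7) + 286·(106) = 13, so one solution is m = -7·19 = -133, n = 106·19 = 2014.
Solutions in m differ by 286/13 = 22; the one in [0, 22) is -133 mod 22 = 21.

21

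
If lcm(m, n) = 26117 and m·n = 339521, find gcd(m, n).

13

From gcd × lcm = mn: gcd = 339521 / 26117 = 13.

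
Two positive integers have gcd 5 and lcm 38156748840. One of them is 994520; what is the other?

191835

Using ab = gcd(a,b)·lcm(a,b) = 5·38156748840 = 190783744200, we get b = 190783744200/994520 = 191835.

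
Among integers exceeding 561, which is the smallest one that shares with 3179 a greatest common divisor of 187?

748

Multiples of 187 above 561: 187·4, 187·5, … . Need the cofactor coprime to 3179/187 = 17.
Checking s = 4, 5, … the first with gcd(s, 17) = 1 is s = 4, giving 748.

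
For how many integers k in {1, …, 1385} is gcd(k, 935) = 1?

949

935 = 5·11·17. Inclusion–exclusion on these primes:
1385 − ⌊1385/5⌋ − ⌊1385/11⌋ − ⌊1385/17⌋ + ⌊1385/55⌋ + ⌊1385/85⌋ + ⌊1385/187⌋ − ⌊1385/935⌋ = 949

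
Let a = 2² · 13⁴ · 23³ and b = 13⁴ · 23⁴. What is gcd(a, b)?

347501687

min exponent per shared prime: 13⁴ · 23³ = 347501687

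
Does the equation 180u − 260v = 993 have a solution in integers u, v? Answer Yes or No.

No

By Bézout, 180u − 260v = 993 has integer solutions iff gcd(180, 260) | 993.
Euclid: 260 = 1·180 + 80; 180 = 2·80 + 20; 80 = 4·20 + 0. gcd = 20; 993 mod 20 = 13. No.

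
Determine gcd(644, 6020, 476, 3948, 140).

28

gcd(644, 6020): 6020 = 9·644 + 224; 644 = 2·224 + 196; 224 = 1·196 + 28; 196 = 7·28 + 0 → 28
gcd(28, 476): 476 = 17·28 + 0 → 28
gcd(28, 3948): 3948 = 141·28 + 0 → 28
gcd(28, 140): 140 = 5·28 + 0 → 28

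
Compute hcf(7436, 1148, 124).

7436 = 2² · 11 · 13²; 1148 = 2² · 7 · 41; 124 = 2² · 31
gcd takes min exponent of each prime: 2² = 4

4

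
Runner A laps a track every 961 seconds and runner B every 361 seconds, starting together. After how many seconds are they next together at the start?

gcd first: 961 = 2·361 + 239; 361 = 1·239 + 122; 239 = 1·122 + 117; 122 = 1·117 + 5; 117 = 23·5 + 2; 5 = 2·2 + 1; 2 = 2·1 + 0 → gcd = 1
lcm = 961·361/gcd = 346921/1 = 346921

346921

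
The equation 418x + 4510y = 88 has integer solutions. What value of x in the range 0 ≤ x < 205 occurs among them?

Euclid: 4510 = 10·418 + 330; 418 = 1·330 + 88; 330 = 3·88 + 66; 88 = 1·66 + 22; 66 = 3·22 + 0 → gcd = 22; 88 = 22·4.
Back-substitution yields 418·(54) + 4510·(-5) = 22, so one solution is x = 54·4 = 216, y = -5·4 = -20.
Solutions in x differ by 4510/22 = 205; the one in [0, 205) is 216 mod 205 = 11.

11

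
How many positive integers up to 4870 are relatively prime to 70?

70 = 2·5·7. Inclusion–exclusion on these primes:
4870 − ⌊4870/2⌋ − ⌊4870/5⌋ − ⌊4870/7⌋ + ⌊4870/10⌋ + ⌊4870/14⌋ + ⌊4870/35⌋ − ⌊4870/70⌋ = 1670

1670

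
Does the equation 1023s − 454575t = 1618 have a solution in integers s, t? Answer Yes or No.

No

By Bézout, 1023s − 454575t = 1618 has integer solutions iff gcd(1023, 454575) | 1618.
Euclid: 454575 = 444·1023 + 363; 1023 = 2·363 + 297; 363 = 1·297 + 66; 297 = 4·66 + 33; 66 = 2·33 + 0. gcd = 33; 1618 mod 33 = 1. No.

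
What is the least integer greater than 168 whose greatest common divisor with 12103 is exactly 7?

175

gcd(a, 12103) = 7 forces 7 | a; write a = 7s. Then gcd(7s, 7·1729) = 7·gcd(s, 1729), so need gcd(s, 1729) = 1.
7s > 168 gives s ≥ 25. The least s ≥ 25 coprime to 1729 is 25, so a = 7·25 = 175.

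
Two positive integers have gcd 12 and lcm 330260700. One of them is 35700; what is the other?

p·q = gcd·lcm = 12·330260700 = 3963128400, so q = 3963128400/35700 = 111012.

111012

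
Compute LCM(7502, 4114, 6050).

7502 = 2 · 11² · 31; 4114 = 2 · 11² · 17; 6050 = 2 · 5² · 11²
lcm takes max exponent of each prime: 2 · 5² · 11² · 17 · 31 = 3188350

3188350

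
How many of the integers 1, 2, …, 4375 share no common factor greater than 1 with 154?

Prime factors of 154: 2, 7, 11. Count integers ≤ 4375 divisible by none of them.
By inclusion–exclusion: 4375 − ⌊4375/2⌋ − ⌊4375/7⌋ − ⌊4375/11⌋ + ⌊4375/14⌋ + ⌊4375/22⌋ + ⌊4375/77⌋ − ⌊4375/154⌋ = 1704.

1704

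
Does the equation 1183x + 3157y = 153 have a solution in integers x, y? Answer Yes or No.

No

By Bézout, 1183x + 3157y = 153 has integer solutions iff gcd(1183, 3157) | 153.
Euclid: 3157 = 2·1183 + 791; 1183 = 1·791 + 392; 791 = 2·392 + 7; 392 = 56·7 + 0. gcd = 7; 153 mod 7 = 6. No.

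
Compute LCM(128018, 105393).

13492201074

gcd first: 128018 = 1·105393 + 22625; 105393 = 4·22625 + 14893; 22625 = 1·14893 + 7732; 14893 = 1·7732 + 7161; 7732 = 1·7161 + 571; 7161 = 12·571 + 309; 571 = 1·309 + 262; 309 = 1·262 + 47; 262 = 5·47 + 27; 47 = 1·27 + 20; 27 = 1·20 + 7; 20 = 2·7 + 6; 7 = 1·6 + 1; 6 = 6·1 + 0 → gcd = 1
lcm = 128018·105393/gcd = 13492201074/1 = 13492201074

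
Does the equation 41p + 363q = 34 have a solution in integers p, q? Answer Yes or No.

Yes

By Bézout, 41p + 363q = 34 has integer solutions iff gcd(41, 363) | 34.
Euclid: 363 = 8·41 + 35; 41 = 1·35 + 6; 35 = 5·6 + 5; 6 = 1·5 + 1; 5 = 5·1 + 0. gcd = 1; 34 mod 1 = 0. Yes.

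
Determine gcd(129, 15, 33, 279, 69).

3

gcd(129, 15): 129 = 8·15 + 9; 15 = 1·9 + 6; 9 = 1·6 + 3; 6 = 2·3 + 0 → 3
gcd(3, 33): 33 = 11·3 + 0 → 3
gcd(3, 279): 279 = 93·3 + 0 → 3
gcd(3, 69): 69 = 23·3 + 0 → 3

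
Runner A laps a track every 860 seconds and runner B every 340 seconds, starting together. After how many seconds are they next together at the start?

gcd first: 860 = 2·340 + 180; 340 = 1·180 + 160; 180 = 1·160 + 20; 160 = 8·20 + 0 → gcd = 20
lcm = 860·340/gcd = 292400/20 = 14620

14620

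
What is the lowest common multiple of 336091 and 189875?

336091 = 7² · 19³; 189875 = 5³ · 7² · 31
max exponents: 5³ · 7² · 19³ · 31 = 1302352625

1302352625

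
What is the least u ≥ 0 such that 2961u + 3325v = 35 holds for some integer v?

210

Euclid: 3325 = 1·2961 + 364; 2961 = 8·364 + 49; 364 = 7·49 + 21; 49 = 2·21 + 7; 21 = 3·7 + 0 → gcd = 7; 35 = 7·5.
Back-substitution yields 2961·(137) + 3325·(-122) = 7, so one solution is u = 137·5 = 685, v = -122·5 = -610.
Solutions in u differ by 3325/7 = 475; the one in [0, 475) is 685 mod 475 = 210.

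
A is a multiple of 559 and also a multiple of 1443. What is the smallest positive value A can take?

62049

gcd first: 1443 = 2·559 + 325; 559 = 1·325 + 234; 325 = 1·234 + 91; 234 = 2·91 + 52; 91 = 1·52 + 39; 52 = 1·39 + 13; 39 = 3·13 + 0 → gcd = 13
lcm = 559·1443/gcd = 806637/13 = 62049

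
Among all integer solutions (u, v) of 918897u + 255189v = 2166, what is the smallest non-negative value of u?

10

Reduce mod 255189: 918897u ≡ 2166 (mod 255189). With g = gcd(918897, 255189) = 57 dividing 2166, divide through: 16121u ≡ 38 (mod 4477).
Since gcd(16121, 4477) = 1, u ≡ 38·(16121)⁻¹ ≡ 10 (mod 4477). Smallest non-negative: 10.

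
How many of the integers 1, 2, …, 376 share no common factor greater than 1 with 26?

Prime factors of 26: 2, 13. Count integers ≤ 376 divisible by none of them.
By inclusion–exclusion: 376 − ⌊376/2⌋ − ⌊376/13⌋ + ⌊376/26⌋ = 174.

174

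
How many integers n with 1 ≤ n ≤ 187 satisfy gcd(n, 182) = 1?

182 = 2·7·13. Inclusion–exclusion on these primes:
187 − ⌊187/2⌋ − ⌊187/7⌋ − ⌊187/13⌋ + ⌊187/14⌋ + ⌊187/26⌋ + ⌊187/91⌋ − ⌊187/182⌋ = 75

75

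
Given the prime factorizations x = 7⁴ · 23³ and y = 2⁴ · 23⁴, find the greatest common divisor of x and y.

min exponent per shared prime: 23³ = 12167

12167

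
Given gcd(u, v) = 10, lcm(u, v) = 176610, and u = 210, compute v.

8410

Using uv = gcd(u,v)·lcm(u,v) = 10·176610 = 1766100, we get v = 1766100/210 = 8410.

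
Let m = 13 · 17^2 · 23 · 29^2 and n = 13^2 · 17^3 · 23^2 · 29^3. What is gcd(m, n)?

72671651

min exponent per shared prime: 13 · 17^2 · 23 · 29^2 = 72671651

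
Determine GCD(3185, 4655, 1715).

gcd(3185, 4655): 4655 = 1·3185 + 1470; 3185 = 2·1470 + 245; 1470 = 6·245 + 0 → 245
gcd(245, 1715): 1715 = 7·245 + 0 → 245

245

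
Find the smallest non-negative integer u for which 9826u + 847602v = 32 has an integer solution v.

108344

gcd(9826, 847602) = 2 (Euclid: 847602 = 86·9826 + 2566; 9826 = 3·2566 + 2128; 2566 = 1·2128 + 438; 2128 = 4·438 + 376; 438 = 1·376 + 62; 376 = 6·62 + 4; 62 = 15·4 + 2; 4 = 2·2 + 0), and 2 | 32.
Extended Euclid: 9826·(-205129) + 847602·(2378) = 2. Scale by 16: u₀ = -3282064.
General solution u = u₀ + 423801t; reducing mod 423801 gives u = 108344 (and v = -1256).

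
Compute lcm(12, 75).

gcd first: 75 = 6·12 + 3; 12 = 4·3 + 0 → gcd = 3
lcm = 12·75/gcd = 900/3 = 300

300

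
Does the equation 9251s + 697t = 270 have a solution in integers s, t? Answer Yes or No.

Yes

By Bézout, 9251s + 697t = 270 has integer solutions iff gcd(9251, 697) | 270.
Euclid: 9251 = 13·697 + 190; 697 = 3·190 + 127; 190 = 1·127 + 63; 127 = 2·63 + 1; 63 = 63·1 + 0. gcd = 1; 270 mod 1 = 0. Yes.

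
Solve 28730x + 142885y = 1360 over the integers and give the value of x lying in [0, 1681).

756

gcd(28730, 142885) = 85 (Euclid: 142885 = 4·28730 + 27965; 28730 = 1·27965 + 765; 27965 = 36·765 + 425; 765 = 1·425 + 340; 425 = 1·340 + 85; 340 = 4·85 + 0), and 85 | 1360.
Extended Euclid: 28730·(-373) + 142885·(75) = 85. Scale by 16: x₀ = -5968.
General solution x = x₀ + 1681t; reducing mod 1681 gives x = 756 (and y = -152).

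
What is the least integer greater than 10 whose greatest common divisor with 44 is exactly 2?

44 = 2·22. Any a with gcd(a, 44) = 2 is a multiple of 2, say 2s, with s coprime to 22.
Need s > 10/2, so s ≥ 6. First s ≥ 6 with gcd(s, 22) = 1 is s = 7. Thus a = 2·7 = 14.

14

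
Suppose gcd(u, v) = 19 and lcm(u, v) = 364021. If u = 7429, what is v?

u·v = gcd·lcm = 19·364021 = 6916399, so v = 6916399/7429 = 931.

931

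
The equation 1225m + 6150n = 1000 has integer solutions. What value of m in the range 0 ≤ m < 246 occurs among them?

46

Reduce mod 6150: 1225m ≡ 1000 (mod 6150). With g = gcd(1225, 6150) = 25 dividing 1000, divide through: 49m ≡ 40 (mod 246).
Since gcd(49, 246) = 1, m ≡ 40·(49)⁻¹ ≡ 46 (mod 246). Smallest non-negative: 46.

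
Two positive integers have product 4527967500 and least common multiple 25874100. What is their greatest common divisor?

175

gcd·lcm = product, so gcd = 4527967500/25874100 = 175.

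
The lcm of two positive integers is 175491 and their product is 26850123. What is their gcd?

gcd·lcm = product, so gcd = 26850123/175491 = 153.

153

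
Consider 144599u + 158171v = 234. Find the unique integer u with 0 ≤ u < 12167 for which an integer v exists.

Euclid: 158171 = 1·144599 + 13572; 144599 = 10·13572 + 8879; 13572 = 1·8879 + 4693; 8879 = 1·4693 + 4186; 4693 = 1·4186 + 507; 4186 = 8·507 + 130; 507 = 3·130 + 117; 130 = 1·117 + 13; 117 = 9·13 + 0 → gcd = 13; 234 = 13·18.
Back-substitution yields 144599·(1247) + 158171·(-1140) = 13, so one solution is u = 1247·18 = 22446, v = -1140·18 = -20520.
Solutions in u differ by 158171/13 = 12167; the one in [0, 12167) is 22446 mod 12167 = 10279.

10279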